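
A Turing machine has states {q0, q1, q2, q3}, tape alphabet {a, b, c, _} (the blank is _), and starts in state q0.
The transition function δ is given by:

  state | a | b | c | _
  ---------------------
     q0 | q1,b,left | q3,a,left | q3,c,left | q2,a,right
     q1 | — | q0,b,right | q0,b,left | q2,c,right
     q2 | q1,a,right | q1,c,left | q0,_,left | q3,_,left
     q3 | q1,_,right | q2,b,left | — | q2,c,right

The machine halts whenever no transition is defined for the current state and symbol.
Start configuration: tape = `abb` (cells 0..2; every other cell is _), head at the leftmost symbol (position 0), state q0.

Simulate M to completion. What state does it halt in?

state=q0 head=0 tape=__[a]bb   (q0,a)→(q1,b,left)
state=q1 head=-1 tape=_[_]bbb   (q1,_)→(q2,c,right)
state=q2 head=0 tape=_c[b]bb   (q2,b)→(q1,c,left)
state=q1 head=-1 tape=_[c]cbb   (q1,c)→(q0,b,left)
state=q0 head=-2 tape=[_]bcbb   (q0,_)→(q2,a,right)
state=q2 head=-1 tape=a[b]cbb   (q2,b)→(q1,c,left)
state=q1 head=-2 tape=[a]ccbb
No transition is defined for (q1, a); M halts in state q1.

q1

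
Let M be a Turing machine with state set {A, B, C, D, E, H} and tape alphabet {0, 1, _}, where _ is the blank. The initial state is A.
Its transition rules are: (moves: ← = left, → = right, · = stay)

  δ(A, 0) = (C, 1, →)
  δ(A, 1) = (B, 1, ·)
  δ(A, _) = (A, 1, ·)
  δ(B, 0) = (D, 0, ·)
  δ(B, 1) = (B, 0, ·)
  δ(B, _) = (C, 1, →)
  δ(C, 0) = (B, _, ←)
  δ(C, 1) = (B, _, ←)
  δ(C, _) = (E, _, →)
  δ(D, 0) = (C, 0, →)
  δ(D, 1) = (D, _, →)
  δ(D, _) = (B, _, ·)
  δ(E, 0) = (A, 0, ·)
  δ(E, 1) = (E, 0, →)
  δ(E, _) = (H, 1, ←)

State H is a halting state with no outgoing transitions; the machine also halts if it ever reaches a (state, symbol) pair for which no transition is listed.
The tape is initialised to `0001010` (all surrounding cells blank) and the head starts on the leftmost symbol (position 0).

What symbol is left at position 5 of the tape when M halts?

state=A head=0 tape=[0]001010__   (A,0)→(C,1,→)
state=C head=1 tape=1[0]01010__   (C,0)→(B,_,←)
state=B head=0 tape=[1]_01010__   (B,1)→(B,0,·)
state=B head=0 tape=[0]_01010__   (B,0)→(D,0,·)
state=D head=0 tape=[0]_01010__   (D,0)→(C,0,→)
state=C head=1 tape=0[_]01010__   (C,_)→(E,_,→)
state=E head=2 tape=0_[0]1010__   (E,0)→(A,0,·)
state=A head=2 tape=0_[0]1010__   (A,0)→(C,1,→)
state=C head=3 tape=0_1[1]010__   (C,1)→(B,_,←)
state=B head=2 tape=0_[1]_010__   (B,1)→(B,0,·)
state=B head=2 tape=0_[0]_010__   (B,0)→(D,0,·)
state=D head=2 tape=0_[0]_010__   (D,0)→(C,0,→)
state=C head=3 tape=0_0[_]010__   (C,_)→(E,_,→)
state=E head=4 tape=0_0_[0]10__   (E,0)→(A,0,·)
state=A head=4 tape=0_0_[0]10__   (A,0)→(C,1,→)
state=C head=5 tape=0_0_1[1]0__   (C,1)→(B,_,←)
state=B head=4 tape=0_0_[1]_0__   (B,1)→(B,0,·)
state=B head=4 tape=0_0_[0]_0__   (B,0)→(D,0,·)
state=D head=4 tape=0_0_[0]_0__   (D,0)→(C,0,→)
state=C head=5 tape=0_0_0[_]0__   (C,_)→(E,_,→)
state=E head=6 tape=0_0_0_[0]__   (E,0)→(A,0,·)
state=A head=6 tape=0_0_0_[0]__   (A,0)→(C,1,→)
state=C head=7 tape=0_0_0_1[_]_   (C,_)→(E,_,→)
state=E head=8 tape=0_0_0_1_[_]   (E,_)→(H,1,←)
state=H head=7 tape=0_0_0_1[_]1
Cell 5 holds _ when M halts.

_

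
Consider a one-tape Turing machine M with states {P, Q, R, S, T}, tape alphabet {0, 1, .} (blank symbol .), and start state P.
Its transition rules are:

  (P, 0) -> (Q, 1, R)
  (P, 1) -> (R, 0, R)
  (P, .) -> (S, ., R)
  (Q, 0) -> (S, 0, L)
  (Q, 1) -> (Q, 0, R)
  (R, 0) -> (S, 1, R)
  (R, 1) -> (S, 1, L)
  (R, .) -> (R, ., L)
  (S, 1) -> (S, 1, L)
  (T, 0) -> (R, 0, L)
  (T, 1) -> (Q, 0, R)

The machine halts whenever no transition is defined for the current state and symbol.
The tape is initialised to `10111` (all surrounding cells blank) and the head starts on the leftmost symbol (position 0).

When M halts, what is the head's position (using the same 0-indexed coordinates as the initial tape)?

0

state=P head=0 tape=[1]0111   (P,1)→(R,0,R)
state=R head=1 tape=0[0]111   (R,0)→(S,1,R)
state=S head=2 tape=01[1]11   (S,1)→(S,1,L)
state=S head=1 tape=0[1]111   (S,1)→(S,1,L)
state=S head=0 tape=[0]1111
At halt the head is at cell 0.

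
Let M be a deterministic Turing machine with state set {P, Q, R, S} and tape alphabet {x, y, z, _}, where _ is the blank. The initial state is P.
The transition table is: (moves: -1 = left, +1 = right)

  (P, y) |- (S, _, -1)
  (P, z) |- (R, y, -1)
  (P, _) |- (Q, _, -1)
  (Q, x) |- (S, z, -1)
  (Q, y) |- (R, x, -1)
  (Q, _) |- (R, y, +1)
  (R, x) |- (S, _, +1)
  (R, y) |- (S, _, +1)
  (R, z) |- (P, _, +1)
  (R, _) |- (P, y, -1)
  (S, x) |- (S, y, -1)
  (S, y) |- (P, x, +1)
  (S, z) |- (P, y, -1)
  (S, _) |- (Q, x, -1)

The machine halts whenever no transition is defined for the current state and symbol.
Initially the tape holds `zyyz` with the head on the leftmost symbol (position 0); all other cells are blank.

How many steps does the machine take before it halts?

state=P head=0 tape=______[z]yyz   (P,z)→(R,y,-1)
state=R head=-1 tape=_____[_]yyyz   (R,_)→(P,y,-1)
state=P head=-2 tape=____[_]yyyyz   (P,_)→(Q,_,-1)
state=Q head=-3 tape=___[_]_yyyyz   (Q,_)→(R,y,+1)
state=R head=-2 tape=___y[_]yyyyz   (R,_)→(P,y,-1)
state=P head=-3 tape=___[y]yyyyyz   (P,y)→(S,_,-1)
state=S head=-4 tape=__[_]_yyyyyz   (S,_)→(Q,x,-1)
state=Q head=-5 tape=_[_]x_yyyyyz   (Q,_)→(R,y,+1)
state=R head=-4 tape=_y[x]_yyyyyz   (R,x)→(S,_,+1)
state=S head=-3 tape=_y_[_]yyyyyz   (S,_)→(Q,x,-1)
state=Q head=-4 tape=_y[_]xyyyyyz   (Q,_)→(R,y,+1)
state=R head=-3 tape=_yy[x]yyyyyz   (R,x)→(S,_,+1)
state=S head=-2 tape=_yy_[y]yyyyz   (S,y)→(P,x,+1)
state=P head=-1 tape=_yy_x[y]yyyz   (P,y)→(S,_,-1)
state=S head=-2 tape=_yy_[x]_yyyz   (S,x)→(S,y,-1)
state=S head=-3 tape=_yy[_]y_yyyz   (S,_)→(Q,x,-1)
state=Q head=-4 tape=_y[y]xy_yyyz   (Q,y)→(R,x,-1)
state=R head=-5 tape=_[y]xxy_yyyz   (R,y)→(S,_,+1)
state=S head=-4 tape=__[x]xy_yyyz   (S,x)→(S,y,-1)
state=S head=-5 tape=_[_]yxy_yyyz   (S,_)→(Q,x,-1)
state=Q head=-6 tape=[_]xyxy_yyyz   (Q,_)→(R,y,+1)
state=R head=-5 tape=y[x]yxy_yyyz   (R,x)→(S,_,+1)
state=S head=-4 tape=y_[y]xy_yyyz   (S,y)→(P,x,+1)
state=P head=-3 tape=y_x[x]y_yyyz
M halts after 23 transitions.

23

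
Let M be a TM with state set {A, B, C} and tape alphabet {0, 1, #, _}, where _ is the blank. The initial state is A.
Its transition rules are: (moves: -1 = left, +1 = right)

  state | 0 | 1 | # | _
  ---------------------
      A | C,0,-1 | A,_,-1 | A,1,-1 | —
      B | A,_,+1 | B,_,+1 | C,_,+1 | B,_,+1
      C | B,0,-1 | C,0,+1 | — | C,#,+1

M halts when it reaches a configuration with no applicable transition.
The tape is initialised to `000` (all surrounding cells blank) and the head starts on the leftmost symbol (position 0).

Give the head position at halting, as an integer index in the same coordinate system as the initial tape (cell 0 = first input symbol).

3

A | _[0]00_   read 0 → write 0, move -1, go to C
C | [_]000_   read _ → write #, move +1, go to C
C | #[0]00_   read 0 → write 0, move -1, go to B
B | [#]000_   read # → write _, move +1, go to C
C | _[0]00_   read 0 → write 0, move -1, go to B
B | [_]000_   read _ → write _, move +1, go to B
B | _[0]00_   read 0 → write _, move +1, go to A
A | __[0]0_   read 0 → write 0, move -1, go to C
C | _[_]00_   read _ → write #, move +1, go to C
C | _#[0]0_   read 0 → write 0, move -1, go to B
B | _[#]00_   read # → write _, move +1, go to C
C | __[0]0_   read 0 → write 0, move -1, go to B
B | _[_]00_   read _ → write _, move +1, go to B
B | __[0]0_   read 0 → write _, move +1, go to A
A | ___[0]_   read 0 → write 0, move -1, go to C
C | __[_]0_   read _ → write #, move +1, go to C
C | __#[0]_   read 0 → write 0, move -1, go to B
B | __[#]0_   read # → write _, move +1, go to C
C | ___[0]_   read 0 → write 0, move -1, go to B
B | __[_]0_   read _ → write _, move +1, go to B
B | ___[0]_   read 0 → write _, move +1, go to A
A | ____[_]
At halt the head is at cell 3.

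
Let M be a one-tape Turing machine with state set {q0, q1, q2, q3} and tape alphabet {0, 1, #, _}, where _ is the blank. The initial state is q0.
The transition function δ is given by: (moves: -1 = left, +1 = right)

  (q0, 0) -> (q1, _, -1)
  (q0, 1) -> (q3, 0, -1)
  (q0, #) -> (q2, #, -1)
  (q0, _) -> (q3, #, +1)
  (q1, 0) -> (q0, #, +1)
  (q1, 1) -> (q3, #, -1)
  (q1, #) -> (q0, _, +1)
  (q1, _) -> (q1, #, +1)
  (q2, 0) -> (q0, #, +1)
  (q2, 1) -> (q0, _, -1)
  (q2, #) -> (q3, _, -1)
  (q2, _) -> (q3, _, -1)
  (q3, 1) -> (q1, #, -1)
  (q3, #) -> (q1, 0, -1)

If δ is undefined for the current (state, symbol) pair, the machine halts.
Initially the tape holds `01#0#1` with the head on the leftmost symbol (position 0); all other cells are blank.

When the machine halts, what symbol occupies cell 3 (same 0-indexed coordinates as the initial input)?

#

q0 | _[0]1#0#1   read 0 → write _, move -1, go to q1
q1 | [_]_1#0#1   read _ → write #, move +1, go to q1
q1 | #[_]1#0#1   read _ → write #, move +1, go to q1
q1 | ##[1]#0#1   read 1 → write #, move -1, go to q3
q3 | #[#]##0#1   read # → write 0, move -1, go to q1
q1 | [#]0##0#1   read # → write _, move +1, go to q0
q0 | _[0]##0#1   read 0 → write _, move -1, go to q1
q1 | [_]_##0#1   read _ → write #, move +1, go to q1
q1 | #[_]##0#1   read _ → write #, move +1, go to q1
q1 | ##[#]#0#1   read # → write _, move +1, go to q0
q0 | ##_[#]0#1   read # → write #, move -1, go to q2
q2 | ##[_]#0#1   read _ → write _, move -1, go to q3
q3 | #[#]_#0#1   read # → write 0, move -1, go to q1
q1 | [#]0_#0#1   read # → write _, move +1, go to q0
q0 | _[0]_#0#1   read 0 → write _, move -1, go to q1
q1 | [_]__#0#1   read _ → write #, move +1, go to q1
q1 | #[_]_#0#1   read _ → write #, move +1, go to q1
q1 | ##[_]#0#1   read _ → write #, move +1, go to q1
q1 | ###[#]0#1   read # → write _, move +1, go to q0
q0 | ###_[0]#1   read 0 → write _, move -1, go to q1
q1 | ###[_]_#1   read _ → write #, move +1, go to q1
q1 | ####[_]#1   read _ → write #, move +1, go to q1
q1 | #####[#]1   read # → write _, move +1, go to q0
q0 | #####_[1]   read 1 → write 0, move -1, go to q3
q3 | #####[_]0
Cell 3 holds # when M halts.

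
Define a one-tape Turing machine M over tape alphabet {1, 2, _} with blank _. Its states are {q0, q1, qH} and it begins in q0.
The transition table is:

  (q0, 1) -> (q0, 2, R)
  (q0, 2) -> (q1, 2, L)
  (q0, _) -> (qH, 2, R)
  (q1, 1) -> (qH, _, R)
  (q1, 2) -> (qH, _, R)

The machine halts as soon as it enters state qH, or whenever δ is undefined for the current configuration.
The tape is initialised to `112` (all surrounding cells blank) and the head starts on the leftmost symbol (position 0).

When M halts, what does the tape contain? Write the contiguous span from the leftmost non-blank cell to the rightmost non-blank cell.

2_2

q0 | [1]12   read 1 → write 2, move R, go to q0
q0 | 2[1]2   read 1 → write 2, move R, go to q0
q0 | 22[2]   read 2 → write 2, move L, go to q1
q1 | 2[2]2   read 2 → write _, move R, go to qH
qH | 2_[2]
The non-blank tape span at halt is 2_2.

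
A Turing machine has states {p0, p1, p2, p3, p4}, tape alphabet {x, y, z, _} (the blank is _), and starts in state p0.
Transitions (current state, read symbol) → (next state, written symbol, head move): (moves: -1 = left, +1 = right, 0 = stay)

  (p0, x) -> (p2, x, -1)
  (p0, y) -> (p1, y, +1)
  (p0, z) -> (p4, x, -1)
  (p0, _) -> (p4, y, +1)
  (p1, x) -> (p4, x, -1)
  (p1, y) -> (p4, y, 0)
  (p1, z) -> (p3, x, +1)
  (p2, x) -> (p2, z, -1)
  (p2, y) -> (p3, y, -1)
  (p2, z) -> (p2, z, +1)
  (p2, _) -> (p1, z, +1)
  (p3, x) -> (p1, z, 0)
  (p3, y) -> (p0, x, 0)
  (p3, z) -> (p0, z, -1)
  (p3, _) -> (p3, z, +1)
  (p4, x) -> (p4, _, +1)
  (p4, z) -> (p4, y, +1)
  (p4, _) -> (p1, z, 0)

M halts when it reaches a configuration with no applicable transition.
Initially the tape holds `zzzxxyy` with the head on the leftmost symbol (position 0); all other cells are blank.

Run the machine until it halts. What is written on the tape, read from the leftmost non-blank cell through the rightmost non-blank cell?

p0 | __[z]zzxxyy   read z → write x, move -1, go to p4
p4 | _[_]xzzxxyy   read _ → write z, move 0, go to p1
p1 | _[z]xzzxxyy   read z → write x, move +1, go to p3
p3 | _x[x]zzxxyy   read x → write z, move 0, go to p1
p1 | _x[z]zzxxyy   read z → write x, move +1, go to p3
p3 | _xx[z]zxxyy   read z → write z, move -1, go to p0
p0 | _x[x]zzxxyy   read x → write x, move -1, go to p2
p2 | _[x]xzzxxyy   read x → write z, move -1, go to p2
p2 | [_]zxzzxxyy   read _ → write z, move +1, go to p1
p1 | z[z]xzzxxyy   read z → write x, move +1, go to p3
p3 | zx[x]zzxxyy   read x → write z, move 0, go to p1
p1 | zx[z]zzxxyy   read z → write x, move +1, go to p3
p3 | zxx[z]zxxyy   read z → write z, move -1, go to p0
p0 | zx[x]zzxxyy   read x → write x, move -1, go to p2
p2 | z[x]xzzxxyy   read x → write z, move -1, go to p2
p2 | [z]zxzzxxyy   read z → write z, move +1, go to p2
p2 | z[z]xzzxxyy   read z → write z, move +1, go to p2
p2 | zz[x]zzxxyy   read x → write z, move -1, go to p2
p2 | z[z]zzzxxyy   read z → write z, move +1, go to p2
p2 | zz[z]zzxxyy   read z → write z, move +1, go to p2
p2 | zzz[z]zxxyy   read z → write z, move +1, go to p2
p2 | zzzz[z]xxyy   read z → write z, move +1, go to p2
p2 | zzzzz[x]xyy   read x → write z, move -1, go to p2
p2 | zzzz[z]zxyy   read z → write z, move +1, go to p2
p2 | zzzzz[z]xyy   read z → write z, move +1, go to p2
p2 | zzzzzz[x]yy   read x → write z, move -1, go to p2
p2 | zzzzz[z]zyy   read z → write z, move +1, go to p2
p2 | zzzzzz[z]yy   read z → write z, move +1, go to p2
p2 | zzzzzzz[y]y   read y → write y, move -1, go to p3
p3 | zzzzzz[z]yy   read z → write z, move -1, go to p0
p0 | zzzzz[z]zyy   read z → write x, move -1, go to p4
p4 | zzzz[z]xzyy   read z → write y, move +1, go to p4
p4 | zzzzy[x]zyy   read x → write _, move +1, go to p4
p4 | zzzzy_[z]yy   read z → write y, move +1, go to p4
p4 | zzzzy_y[y]y
The non-blank tape span at halt is zzzzy_yyy.

zzzzy_yyy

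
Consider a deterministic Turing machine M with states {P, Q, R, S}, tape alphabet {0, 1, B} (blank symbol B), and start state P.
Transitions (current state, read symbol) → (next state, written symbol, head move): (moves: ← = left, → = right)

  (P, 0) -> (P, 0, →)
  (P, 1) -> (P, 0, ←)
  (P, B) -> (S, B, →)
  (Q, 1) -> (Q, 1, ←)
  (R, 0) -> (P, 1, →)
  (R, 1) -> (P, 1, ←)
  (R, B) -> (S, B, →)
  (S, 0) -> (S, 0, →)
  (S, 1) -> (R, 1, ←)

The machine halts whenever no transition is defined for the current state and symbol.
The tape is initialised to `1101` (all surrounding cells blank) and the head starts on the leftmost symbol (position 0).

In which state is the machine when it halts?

S

state=P head=0 tape=B[1]101BB   (P,1)→(P,0,←)
state=P head=-1 tape=[B]0101BB   (P,B)→(S,B,→)
state=S head=0 tape=B[0]101BB   (S,0)→(S,0,→)
state=S head=1 tape=B0[1]01BB   (S,1)→(R,1,←)
state=R head=0 tape=B[0]101BB   (R,0)→(P,1,→)
state=P head=1 tape=B1[1]01BB   (P,1)→(P,0,←)
state=P head=0 tape=B[1]001BB   (P,1)→(P,0,←)
state=P head=-1 tape=[B]0001BB   (P,B)→(S,B,→)
state=S head=0 tape=B[0]001BB   (S,0)→(S,0,→)
state=S head=1 tape=B0[0]01BB   (S,0)→(S,0,→)
state=S head=2 tape=B00[0]1BB   (S,0)→(S,0,→)
state=S head=3 tape=B000[1]BB   (S,1)→(R,1,←)
state=R head=2 tape=B00[0]1BB   (R,0)→(P,1,→)
state=P head=3 tape=B001[1]BB   (P,1)→(P,0,←)
state=P head=2 tape=B00[1]0BB   (P,1)→(P,0,←)
state=P head=1 tape=B0[0]00BB   (P,0)→(P,0,→)
state=P head=2 tape=B00[0]0BB   (P,0)→(P,0,→)
state=P head=3 tape=B000[0]BB   (P,0)→(P,0,→)
state=P head=4 tape=B0000[B]B   (P,B)→(S,B,→)
state=S head=5 tape=B0000B[B]
No transition is defined for (S, B); M halts in state S.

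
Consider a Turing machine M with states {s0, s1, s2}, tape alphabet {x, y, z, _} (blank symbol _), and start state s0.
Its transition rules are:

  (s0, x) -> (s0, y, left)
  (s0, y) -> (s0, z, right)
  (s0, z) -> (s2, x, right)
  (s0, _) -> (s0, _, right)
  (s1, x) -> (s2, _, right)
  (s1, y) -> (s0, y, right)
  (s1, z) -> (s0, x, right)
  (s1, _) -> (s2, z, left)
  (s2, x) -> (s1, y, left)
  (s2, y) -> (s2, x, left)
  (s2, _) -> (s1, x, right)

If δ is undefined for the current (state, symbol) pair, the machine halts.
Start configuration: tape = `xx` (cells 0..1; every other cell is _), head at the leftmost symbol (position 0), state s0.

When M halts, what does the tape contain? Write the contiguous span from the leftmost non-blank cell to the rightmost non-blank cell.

state=s0 head=0 tape=__[x]x   (s0,x)→(s0,y,left)
state=s0 head=-1 tape=_[_]yx   (s0,_)→(s0,_,right)
state=s0 head=0 tape=__[y]x   (s0,y)→(s0,z,right)
state=s0 head=1 tape=__z[x]   (s0,x)→(s0,y,left)
state=s0 head=0 tape=__[z]y   (s0,z)→(s2,x,right)
state=s2 head=1 tape=__x[y]   (s2,y)→(s2,x,left)
state=s2 head=0 tape=__[x]x   (s2,x)→(s1,y,left)
state=s1 head=-1 tape=_[_]yx   (s1,_)→(s2,z,left)
state=s2 head=-2 tape=[_]zyx   (s2,_)→(s1,x,right)
state=s1 head=-1 tape=x[z]yx   (s1,z)→(s0,x,right)
state=s0 head=0 tape=xx[y]x   (s0,y)→(s0,z,right)
state=s0 head=1 tape=xxz[x]   (s0,x)→(s0,y,left)
state=s0 head=0 tape=xx[z]y   (s0,z)→(s2,x,right)
state=s2 head=1 tape=xxx[y]   (s2,y)→(s2,x,left)
state=s2 head=0 tape=xx[x]x   (s2,x)→(s1,y,left)
state=s1 head=-1 tape=x[x]yx   (s1,x)→(s2,_,right)
state=s2 head=0 tape=x_[y]x   (s2,y)→(s2,x,left)
state=s2 head=-1 tape=x[_]xx   (s2,_)→(s1,x,right)
state=s1 head=0 tape=xx[x]x   (s1,x)→(s2,_,right)
state=s2 head=1 tape=xx_[x]   (s2,x)→(s1,y,left)
state=s1 head=0 tape=xx[_]y   (s1,_)→(s2,z,left)
state=s2 head=-1 tape=x[x]zy   (s2,x)→(s1,y,left)
state=s1 head=-2 tape=[x]yzy   (s1,x)→(s2,_,right)
state=s2 head=-1 tape=_[y]zy   (s2,y)→(s2,x,left)
state=s2 head=-2 tape=[_]xzy   (s2,_)→(s1,x,right)
state=s1 head=-1 tape=x[x]zy   (s1,x)→(s2,_,right)
state=s2 head=0 tape=x_[z]y
The non-blank tape span at halt is x_zy.

x_zy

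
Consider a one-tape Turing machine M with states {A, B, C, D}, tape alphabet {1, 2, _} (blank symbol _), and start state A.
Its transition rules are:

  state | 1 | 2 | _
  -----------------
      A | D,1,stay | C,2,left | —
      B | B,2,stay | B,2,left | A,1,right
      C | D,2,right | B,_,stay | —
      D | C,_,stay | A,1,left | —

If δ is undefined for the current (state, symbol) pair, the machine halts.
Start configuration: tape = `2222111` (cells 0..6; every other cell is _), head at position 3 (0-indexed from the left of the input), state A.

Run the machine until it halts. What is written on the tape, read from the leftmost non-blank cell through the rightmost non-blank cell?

2111111

A | _222[2]111   read 2 → write 2, move left, go to C
C | _22[2]2111   read 2 → write _, move stay, go to B
B | _22[_]2111   read _ → write 1, move right, go to A
A | _221[2]111   read 2 → write 2, move left, go to C
C | _22[1]2111   read 1 → write 2, move right, go to D
D | _222[2]111   read 2 → write 1, move left, go to A
A | _22[2]1111   read 2 → write 2, move left, go to C
C | _2[2]21111   read 2 → write _, move stay, go to B
B | _2[_]21111   read _ → write 1, move right, go to A
A | _21[2]1111   read 2 → write 2, move left, go to C
C | _2[1]21111   read 1 → write 2, move right, go to D
D | _22[2]1111   read 2 → write 1, move left, go to A
A | _2[2]11111   read 2 → write 2, move left, go to C
C | _[2]211111   read 2 → write _, move stay, go to B
B | _[_]211111   read _ → write 1, move right, go to A
A | _1[2]11111   read 2 → write 2, move left, go to C
C | _[1]211111   read 1 → write 2, move right, go to D
D | _2[2]11111   read 2 → write 1, move left, go to A
A | _[2]111111   read 2 → write 2, move left, go to C
C | [_]2111111
The non-blank tape span at halt is 2111111.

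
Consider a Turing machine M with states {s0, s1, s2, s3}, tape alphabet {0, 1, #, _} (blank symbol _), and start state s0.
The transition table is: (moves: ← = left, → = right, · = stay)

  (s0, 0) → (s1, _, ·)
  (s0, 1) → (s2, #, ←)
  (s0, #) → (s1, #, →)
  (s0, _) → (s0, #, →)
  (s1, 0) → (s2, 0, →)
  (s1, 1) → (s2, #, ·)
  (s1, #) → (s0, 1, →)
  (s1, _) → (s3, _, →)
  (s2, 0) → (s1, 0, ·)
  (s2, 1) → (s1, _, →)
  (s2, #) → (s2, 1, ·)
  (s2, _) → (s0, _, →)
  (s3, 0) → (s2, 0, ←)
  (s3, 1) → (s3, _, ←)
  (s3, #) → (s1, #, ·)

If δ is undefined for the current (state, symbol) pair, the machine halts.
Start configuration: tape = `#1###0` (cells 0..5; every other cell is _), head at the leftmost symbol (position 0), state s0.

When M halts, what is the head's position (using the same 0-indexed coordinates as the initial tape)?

s0 | [#]1###0_   read # → write #, move →, go to s1
s1 | #[1]###0_   read 1 → write #, move ·, go to s2
s2 | #[#]###0_   read # → write 1, move ·, go to s2
s2 | #[1]###0_   read 1 → write _, move →, go to s1
s1 | #_[#]##0_   read # → write 1, move →, go to s0
s0 | #_1[#]#0_   read # → write #, move →, go to s1
s1 | #_1#[#]0_   read # → write 1, move →, go to s0
s0 | #_1#1[0]_   read 0 → write _, move ·, go to s1
s1 | #_1#1[_]_   read _ → write _, move →, go to s3
s3 | #_1#1_[_]
At halt the head is at cell 6.

6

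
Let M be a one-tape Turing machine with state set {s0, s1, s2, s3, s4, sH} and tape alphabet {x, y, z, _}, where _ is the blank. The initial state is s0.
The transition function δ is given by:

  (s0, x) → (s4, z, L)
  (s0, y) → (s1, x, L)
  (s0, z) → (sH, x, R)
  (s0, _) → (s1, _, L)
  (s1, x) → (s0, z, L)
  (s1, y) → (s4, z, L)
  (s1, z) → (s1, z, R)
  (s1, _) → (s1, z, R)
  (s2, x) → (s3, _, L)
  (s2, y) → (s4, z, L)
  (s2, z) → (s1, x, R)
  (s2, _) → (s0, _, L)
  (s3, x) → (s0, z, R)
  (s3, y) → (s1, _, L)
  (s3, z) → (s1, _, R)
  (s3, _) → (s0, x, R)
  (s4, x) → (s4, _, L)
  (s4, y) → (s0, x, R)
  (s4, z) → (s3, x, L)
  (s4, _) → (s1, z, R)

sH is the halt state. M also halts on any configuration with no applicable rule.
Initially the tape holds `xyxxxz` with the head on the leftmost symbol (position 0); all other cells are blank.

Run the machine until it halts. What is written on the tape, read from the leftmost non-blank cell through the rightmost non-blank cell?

zzzxzxxz

s0 | __[x]yxxxz   read x → write z, move L, go to s4
s4 | _[_]zyxxxz   read _ → write z, move R, go to s1
s1 | _z[z]yxxxz   read z → write z, move R, go to s1
s1 | _zz[y]xxxz   read y → write z, move L, go to s4
s4 | _z[z]zxxxz   read z → write x, move L, go to s3
s3 | _[z]xzxxxz   read z → write _, move R, go to s1
s1 | __[x]zxxxz   read x → write z, move L, go to s0
s0 | _[_]zzxxxz   read _ → write _, move L, go to s1
s1 | [_]_zzxxxz   read _ → write z, move R, go to s1
s1 | z[_]zzxxxz   read _ → write z, move R, go to s1
s1 | zz[z]zxxxz   read z → write z, move R, go to s1
s1 | zzz[z]xxxz   read z → write z, move R, go to s1
s1 | zzzz[x]xxz   read x → write z, move L, go to s0
s0 | zzz[z]zxxz   read z → write x, move R, go to sH
sH | zzzx[z]xxz
The non-blank tape span at halt is zzzxzxxz.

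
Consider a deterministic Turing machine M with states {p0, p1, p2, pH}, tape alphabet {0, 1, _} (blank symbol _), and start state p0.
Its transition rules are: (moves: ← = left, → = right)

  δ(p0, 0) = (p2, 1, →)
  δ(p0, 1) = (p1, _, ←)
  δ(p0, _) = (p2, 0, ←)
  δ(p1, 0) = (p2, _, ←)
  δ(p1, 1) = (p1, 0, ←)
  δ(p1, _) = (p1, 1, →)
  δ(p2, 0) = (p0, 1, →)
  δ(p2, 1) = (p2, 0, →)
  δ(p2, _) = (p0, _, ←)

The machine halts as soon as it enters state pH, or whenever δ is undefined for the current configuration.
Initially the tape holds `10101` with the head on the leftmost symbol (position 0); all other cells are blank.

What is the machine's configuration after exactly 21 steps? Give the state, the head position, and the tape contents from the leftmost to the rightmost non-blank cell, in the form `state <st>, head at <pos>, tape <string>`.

state p1, head at 1, tape 1111_101

state=p0 head=0 tape=___[1]0101   (p0,1)→(p1,_,←)
state=p1 head=-1 tape=__[_]_0101   (p1,_)→(p1,1,→)
state=p1 head=0 tape=__1[_]0101   (p1,_)→(p1,1,→)
state=p1 head=1 tape=__11[0]101   (p1,0)→(p2,_,←)
state=p2 head=0 tape=__1[1]_101   (p2,1)→(p2,0,→)
state=p2 head=1 tape=__10[_]101   (p2,_)→(p0,_,←)
state=p0 head=0 tape=__1[0]_101   (p0,0)→(p2,1,→)
state=p2 head=1 tape=__11[_]101   (p2,_)→(p0,_,←)
state=p0 head=0 tape=__1[1]_101   (p0,1)→(p1,_,←)
state=p1 head=-1 tape=__[1]__101   (p1,1)→(p1,0,←)
state=p1 head=-2 tape=_[_]0__101   (p1,_)→(p1,1,→)
state=p1 head=-1 tape=_1[0]__101   (p1,0)→(p2,_,←)
state=p2 head=-2 tape=_[1]___101   (p2,1)→(p2,0,→)
state=p2 head=-1 tape=_0[_]__101   (p2,_)→(p0,_,←)
state=p0 head=-2 tape=_[0]___101   (p0,0)→(p2,1,→)
state=p2 head=-1 tape=_1[_]__101   (p2,_)→(p0,_,←)
state=p0 head=-2 tape=_[1]___101   (p0,1)→(p1,_,←)
state=p1 head=-3 tape=[_]____101   (p1,_)→(p1,1,→)
state=p1 head=-2 tape=1[_]___101   (p1,_)→(p1,1,→)
state=p1 head=-1 tape=11[_]__101   (p1,_)→(p1,1,→)
state=p1 head=0 tape=111[_]_101   (p1,_)→(p1,1,→)
state=p1 head=1 tape=1111[_]101
After 21 steps: state p1, head at 1, tape 1111_101.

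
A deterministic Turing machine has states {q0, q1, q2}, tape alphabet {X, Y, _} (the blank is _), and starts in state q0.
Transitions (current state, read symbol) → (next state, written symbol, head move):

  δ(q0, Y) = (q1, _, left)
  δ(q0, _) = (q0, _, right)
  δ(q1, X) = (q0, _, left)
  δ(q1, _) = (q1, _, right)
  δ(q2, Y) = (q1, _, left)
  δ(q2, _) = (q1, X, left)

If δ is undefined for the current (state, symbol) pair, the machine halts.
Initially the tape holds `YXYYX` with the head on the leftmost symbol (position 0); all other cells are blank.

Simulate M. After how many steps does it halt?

q0 | _[Y]XYYX   read Y → write _, move left, go to q1
q1 | [_]_XYYX   read _ → write _, move right, go to q1
q1 | _[_]XYYX   read _ → write _, move right, go to q1
q1 | __[X]YYX   read X → write _, move left, go to q0
q0 | _[_]_YYX   read _ → write _, move right, go to q0
q0 | __[_]YYX   read _ → write _, move right, go to q0
q0 | ___[Y]YX   read Y → write _, move left, go to q1
q1 | __[_]_YX   read _ → write _, move right, go to q1
q1 | ___[_]YX   read _ → write _, move right, go to q1
q1 | ____[Y]X
M halts after 9 transitions.

9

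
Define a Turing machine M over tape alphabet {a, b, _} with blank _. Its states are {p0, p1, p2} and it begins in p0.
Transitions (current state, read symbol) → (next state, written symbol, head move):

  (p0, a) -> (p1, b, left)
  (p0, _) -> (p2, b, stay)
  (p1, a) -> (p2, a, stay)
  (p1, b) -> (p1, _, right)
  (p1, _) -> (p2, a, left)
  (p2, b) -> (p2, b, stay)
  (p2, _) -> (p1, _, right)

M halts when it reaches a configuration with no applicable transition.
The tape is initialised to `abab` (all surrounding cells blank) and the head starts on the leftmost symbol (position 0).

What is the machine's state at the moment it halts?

p2

p0 | __[a]bab   read a → write b, move left, go to p1
p1 | _[_]bbab   read _ → write a, move left, go to p2
p2 | [_]abbab   read _ → write _, move right, go to p1
p1 | _[a]bbab   read a → write a, move stay, go to p2
p2 | _[a]bbab
No transition is defined for (p2, a); M halts in state p2.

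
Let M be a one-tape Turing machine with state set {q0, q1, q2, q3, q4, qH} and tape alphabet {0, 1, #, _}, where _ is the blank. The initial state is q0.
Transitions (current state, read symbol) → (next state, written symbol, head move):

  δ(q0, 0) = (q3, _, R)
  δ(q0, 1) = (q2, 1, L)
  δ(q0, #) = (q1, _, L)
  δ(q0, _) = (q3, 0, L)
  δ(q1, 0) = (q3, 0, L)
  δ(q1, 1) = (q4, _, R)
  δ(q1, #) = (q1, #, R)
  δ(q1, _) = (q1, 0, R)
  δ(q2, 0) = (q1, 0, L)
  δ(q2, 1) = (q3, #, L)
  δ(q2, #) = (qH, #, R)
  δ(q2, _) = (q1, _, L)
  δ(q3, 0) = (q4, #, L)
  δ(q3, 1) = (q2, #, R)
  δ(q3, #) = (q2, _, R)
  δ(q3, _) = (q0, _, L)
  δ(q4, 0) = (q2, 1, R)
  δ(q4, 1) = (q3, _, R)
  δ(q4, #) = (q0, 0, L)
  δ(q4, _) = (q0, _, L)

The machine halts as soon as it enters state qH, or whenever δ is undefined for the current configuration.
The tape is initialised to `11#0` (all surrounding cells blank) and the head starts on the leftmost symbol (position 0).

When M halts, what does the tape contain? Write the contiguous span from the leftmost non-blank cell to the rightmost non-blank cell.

state=q0 head=0 tape=__[1]1#0   (q0,1)→(q2,1,L)
state=q2 head=-1 tape=_[_]11#0   (q2,_)→(q1,_,L)
state=q1 head=-2 tape=[_]_11#0   (q1,_)→(q1,0,R)
state=q1 head=-1 tape=0[_]11#0   (q1,_)→(q1,0,R)
state=q1 head=0 tape=00[1]1#0   (q1,1)→(q4,_,R)
state=q4 head=1 tape=00_[1]#0   (q4,1)→(q3,_,R)
state=q3 head=2 tape=00__[#]0   (q3,#)→(q2,_,R)
state=q2 head=3 tape=00___[0]   (q2,0)→(q1,0,L)
state=q1 head=2 tape=00__[_]0   (q1,_)→(q1,0,R)
state=q1 head=3 tape=00__0[0]   (q1,0)→(q3,0,L)
state=q3 head=2 tape=00__[0]0   (q3,0)→(q4,#,L)
state=q4 head=1 tape=00_[_]#0   (q4,_)→(q0,_,L)
state=q0 head=0 tape=00[_]_#0   (q0,_)→(q3,0,L)
state=q3 head=-1 tape=0[0]0_#0   (q3,0)→(q4,#,L)
state=q4 head=-2 tape=[0]#0_#0   (q4,0)→(q2,1,R)
state=q2 head=-1 tape=1[#]0_#0   (q2,#)→(qH,#,R)
state=qH head=0 tape=1#[0]_#0
The non-blank tape span at halt is 1#0_#0.

1#0_#0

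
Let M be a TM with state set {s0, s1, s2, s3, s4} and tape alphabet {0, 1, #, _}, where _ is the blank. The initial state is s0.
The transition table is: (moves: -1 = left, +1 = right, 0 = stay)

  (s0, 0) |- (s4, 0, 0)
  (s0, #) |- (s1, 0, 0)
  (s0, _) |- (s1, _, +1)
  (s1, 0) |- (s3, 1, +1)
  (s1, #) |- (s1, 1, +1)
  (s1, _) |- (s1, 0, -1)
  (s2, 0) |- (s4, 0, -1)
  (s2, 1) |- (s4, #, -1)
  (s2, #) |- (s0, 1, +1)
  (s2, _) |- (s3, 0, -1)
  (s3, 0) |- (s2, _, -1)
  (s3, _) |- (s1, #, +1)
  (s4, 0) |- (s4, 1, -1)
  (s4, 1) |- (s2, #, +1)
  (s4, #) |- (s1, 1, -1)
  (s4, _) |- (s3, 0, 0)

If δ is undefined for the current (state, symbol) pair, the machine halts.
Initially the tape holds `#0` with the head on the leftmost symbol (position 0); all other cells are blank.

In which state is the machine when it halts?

s1

state=s0 head=0 tape=___[#]0   (s0,#)→(s1,0,0)
state=s1 head=0 tape=___[0]0   (s1,0)→(s3,1,+1)
state=s3 head=1 tape=___1[0]   (s3,0)→(s2,_,-1)
state=s2 head=0 tape=___[1]_   (s2,1)→(s4,#,-1)
state=s4 head=-1 tape=__[_]#_   (s4,_)→(s3,0,0)
state=s3 head=-1 tape=__[0]#_   (s3,0)→(s2,_,-1)
state=s2 head=-2 tape=_[_]_#_   (s2,_)→(s3,0,-1)
state=s3 head=-3 tape=[_]0_#_   (s3,_)→(s1,#,+1)
state=s1 head=-2 tape=#[0]_#_   (s1,0)→(s3,1,+1)
state=s3 head=-1 tape=#1[_]#_   (s3,_)→(s1,#,+1)
state=s1 head=0 tape=#1#[#]_   (s1,#)→(s1,1,+1)
state=s1 head=1 tape=#1#1[_]   (s1,_)→(s1,0,-1)
state=s1 head=0 tape=#1#[1]0
No transition is defined for (s1, 1); M halts in state s1.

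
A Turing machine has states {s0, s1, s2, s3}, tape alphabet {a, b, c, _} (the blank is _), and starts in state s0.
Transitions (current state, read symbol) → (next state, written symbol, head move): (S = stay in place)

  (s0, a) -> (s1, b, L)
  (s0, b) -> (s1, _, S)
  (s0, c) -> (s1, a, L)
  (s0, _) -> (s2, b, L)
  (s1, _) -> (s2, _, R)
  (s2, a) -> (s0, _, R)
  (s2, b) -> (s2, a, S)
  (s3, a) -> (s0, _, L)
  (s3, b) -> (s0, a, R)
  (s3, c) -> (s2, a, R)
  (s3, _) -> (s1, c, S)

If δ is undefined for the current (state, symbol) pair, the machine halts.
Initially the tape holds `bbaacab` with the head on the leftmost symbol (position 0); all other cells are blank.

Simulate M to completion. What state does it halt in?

s0 | [b]baacab_   read b → write _, move S, go to s1
s1 | [_]baacab_   read _ → write _, move R, go to s2
s2 | _[b]aacab_   read b → write a, move S, go to s2
s2 | _[a]aacab_   read a → write _, move R, go to s0
s0 | __[a]acab_   read a → write b, move L, go to s1
s1 | _[_]bacab_   read _ → write _, move R, go to s2
s2 | __[b]acab_   read b → write a, move S, go to s2
s2 | __[a]acab_   read a → write _, move R, go to s0
s0 | ___[a]cab_   read a → write b, move L, go to s1
s1 | __[_]bcab_   read _ → write _, move R, go to s2
s2 | ___[b]cab_   read b → write a, move S, go to s2
s2 | ___[a]cab_   read a → write _, move R, go to s0
s0 | ____[c]ab_   read c → write a, move L, go to s1
s1 | ___[_]aab_   read _ → write _, move R, go to s2
s2 | ____[a]ab_   read a → write _, move R, go to s0
s0 | _____[a]b_   read a → write b, move L, go to s1
s1 | ____[_]bb_   read _ → write _, move R, go to s2
s2 | _____[b]b_   read b → write a, move S, go to s2
s2 | _____[a]b_   read a → write _, move R, go to s0
s0 | ______[b]_   read b → write _, move S, go to s1
s1 | ______[_]_   read _ → write _, move R, go to s2
s2 | _______[_]
No transition is defined for (s2, _); M halts in state s2.

s2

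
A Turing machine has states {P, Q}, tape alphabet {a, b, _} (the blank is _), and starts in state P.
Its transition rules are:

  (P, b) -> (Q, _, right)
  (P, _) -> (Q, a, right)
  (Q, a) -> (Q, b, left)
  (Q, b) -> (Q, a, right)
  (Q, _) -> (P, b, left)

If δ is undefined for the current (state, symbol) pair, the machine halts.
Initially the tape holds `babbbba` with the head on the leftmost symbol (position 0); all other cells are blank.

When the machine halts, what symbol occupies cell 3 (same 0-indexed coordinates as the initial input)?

a

state=P head=0 tape=___[b]abbbba_   (P,b)→(Q,_,right)
state=Q head=1 tape=____[a]bbbba_   (Q,a)→(Q,b,left)
state=Q head=0 tape=___[_]bbbbba_   (Q,_)→(P,b,left)
state=P head=-1 tape=__[_]bbbbbba_   (P,_)→(Q,a,right)
state=Q head=0 tape=__a[b]bbbbba_   (Q,b)→(Q,a,right)
state=Q head=1 tape=__aa[b]bbbba_   (Q,b)→(Q,a,right)
state=Q head=2 tape=__aaa[b]bbba_   (Q,b)→(Q,a,right)
state=Q head=3 tape=__aaaa[b]bba_   (Q,b)→(Q,a,right)
state=Q head=4 tape=__aaaaa[b]ba_   (Q,b)→(Q,a,right)
state=Q head=5 tape=__aaaaaa[b]a_   (Q,b)→(Q,a,right)
state=Q head=6 tape=__aaaaaaa[a]_   (Q,a)→(Q,b,left)
state=Q head=5 tape=__aaaaaa[a]b_   (Q,a)→(Q,b,left)
state=Q head=4 tape=__aaaaa[a]bb_   (Q,a)→(Q,b,left)
state=Q head=3 tape=__aaaa[a]bbb_   (Q,a)→(Q,b,left)
state=Q head=2 tape=__aaa[a]bbbb_   (Q,a)→(Q,b,left)
state=Q head=1 tape=__aa[a]bbbbb_   (Q,a)→(Q,b,left)
state=Q head=0 tape=__a[a]bbbbbb_   (Q,a)→(Q,b,left)
state=Q head=-1 tape=__[a]bbbbbbb_   (Q,a)→(Q,b,left)
state=Q head=-2 tape=_[_]bbbbbbbb_   (Q,_)→(P,b,left)
state=P head=-3 tape=[_]bbbbbbbbb_   (P,_)→(Q,a,right)
state=Q head=-2 tape=a[b]bbbbbbbb_   (Q,b)→(Q,a,right)
state=Q head=-1 tape=aa[b]bbbbbbb_   (Q,b)→(Q,a,right)
state=Q head=0 tape=aaa[b]bbbbbb_   (Q,b)→(Q,a,right)
state=Q head=1 tape=aaaa[b]bbbbb_   (Q,b)→(Q,a,right)
state=Q head=2 tape=aaaaa[b]bbbb_   (Q,b)→(Q,a,right)
state=Q head=3 tape=aaaaaa[b]bbb_   (Q,b)→(Q,a,right)
state=Q head=4 tape=aaaaaaa[b]bb_   (Q,b)→(Q,a,right)
state=Q head=5 tape=aaaaaaaa[b]b_   (Q,b)→(Q,a,right)
state=Q head=6 tape=aaaaaaaaa[b]_   (Q,b)→(Q,a,right)
state=Q head=7 tape=aaaaaaaaaa[_]   (Q,_)→(P,b,left)
state=P head=6 tape=aaaaaaaaa[a]b
Cell 3 holds a when M halts.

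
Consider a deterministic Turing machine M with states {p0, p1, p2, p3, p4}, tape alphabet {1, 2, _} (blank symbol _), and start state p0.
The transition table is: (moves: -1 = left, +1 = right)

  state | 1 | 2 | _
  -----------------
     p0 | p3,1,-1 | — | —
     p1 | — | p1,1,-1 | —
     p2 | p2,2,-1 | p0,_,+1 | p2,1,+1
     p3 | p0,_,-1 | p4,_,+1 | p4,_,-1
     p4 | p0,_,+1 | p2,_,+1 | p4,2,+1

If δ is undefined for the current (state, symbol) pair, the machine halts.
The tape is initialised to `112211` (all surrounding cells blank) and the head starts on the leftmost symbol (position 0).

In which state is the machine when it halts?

p0

p0 | __[1]12211   read 1 → write 1, move -1, go to p3
p3 | _[_]112211   read _ → write _, move -1, go to p4
p4 | [_]_112211   read _ → write 2, move +1, go to p4
p4 | 2[_]112211   read _ → write 2, move +1, go to p4
p4 | 22[1]12211   read 1 → write _, move +1, go to p0
p0 | 22_[1]2211   read 1 → write 1, move -1, go to p3
p3 | 22[_]12211   read _ → write _, move -1, go to p4
p4 | 2[2]_12211   read 2 → write _, move +1, go to p2
p2 | 2_[_]12211   read _ → write 1, move +1, go to p2
p2 | 2_1[1]2211   read 1 → write 2, move -1, go to p2
p2 | 2_[1]22211   read 1 → write 2, move -1, go to p2
p2 | 2[_]222211   read _ → write 1, move +1, go to p2
p2 | 21[2]22211   read 2 → write _, move +1, go to p0
p0 | 21_[2]2211
No transition is defined for (p0, 2); M halts in state p0.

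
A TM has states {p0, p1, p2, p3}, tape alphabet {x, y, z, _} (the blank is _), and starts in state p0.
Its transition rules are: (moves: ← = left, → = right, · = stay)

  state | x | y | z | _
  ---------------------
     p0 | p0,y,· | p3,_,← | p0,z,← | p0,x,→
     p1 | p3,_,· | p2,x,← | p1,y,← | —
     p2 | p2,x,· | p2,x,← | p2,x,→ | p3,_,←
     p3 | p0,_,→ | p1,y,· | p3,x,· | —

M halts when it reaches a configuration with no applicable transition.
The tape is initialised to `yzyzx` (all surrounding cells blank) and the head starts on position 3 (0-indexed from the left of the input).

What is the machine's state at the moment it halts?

state=p0 head=3 tape=yzy[z]x   (p0,z)→(p0,z,←)
state=p0 head=2 tape=yz[y]zx   (p0,y)→(p3,_,←)
state=p3 head=1 tape=y[z]_zx   (p3,z)→(p3,x,·)
state=p3 head=1 tape=y[x]_zx   (p3,x)→(p0,_,→)
state=p0 head=2 tape=y_[_]zx   (p0,_)→(p0,x,→)
state=p0 head=3 tape=y_x[z]x   (p0,z)→(p0,z,←)
state=p0 head=2 tape=y_[x]zx   (p0,x)→(p0,y,·)
state=p0 head=2 tape=y_[y]zx   (p0,y)→(p3,_,←)
state=p3 head=1 tape=y[_]_zx
No transition is defined for (p3, _); M halts in state p3.

p3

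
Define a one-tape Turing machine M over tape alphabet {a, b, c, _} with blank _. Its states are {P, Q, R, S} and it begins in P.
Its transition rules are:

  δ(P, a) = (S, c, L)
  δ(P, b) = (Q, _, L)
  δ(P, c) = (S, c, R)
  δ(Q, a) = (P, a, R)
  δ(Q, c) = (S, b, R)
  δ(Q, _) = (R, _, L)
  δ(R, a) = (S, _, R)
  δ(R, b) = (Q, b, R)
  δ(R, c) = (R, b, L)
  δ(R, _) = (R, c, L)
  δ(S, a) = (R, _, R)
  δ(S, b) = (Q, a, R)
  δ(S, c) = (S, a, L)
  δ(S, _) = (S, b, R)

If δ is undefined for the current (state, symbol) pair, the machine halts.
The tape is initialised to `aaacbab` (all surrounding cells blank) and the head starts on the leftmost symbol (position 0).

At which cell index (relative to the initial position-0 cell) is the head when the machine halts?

state=P head=0 tape=_[a]aacbab   (P,a)→(S,c,L)
state=S head=-1 tape=[_]caacbab   (S,_)→(S,b,R)
state=S head=0 tape=b[c]aacbab   (S,c)→(S,a,L)
state=S head=-1 tape=[b]aaacbab   (S,b)→(Q,a,R)
state=Q head=0 tape=a[a]aacbab   (Q,a)→(P,a,R)
state=P head=1 tape=aa[a]acbab   (P,a)→(S,c,L)
state=S head=0 tape=a[a]cacbab   (S,a)→(R,_,R)
state=R head=1 tape=a_[c]acbab   (R,c)→(R,b,L)
state=R head=0 tape=a[_]bacbab   (R,_)→(R,c,L)
state=R head=-1 tape=[a]cbacbab   (R,a)→(S,_,R)
state=S head=0 tape=_[c]bacbab   (S,c)→(S,a,L)
state=S head=-1 tape=[_]abacbab   (S,_)→(S,b,R)
state=S head=0 tape=b[a]bacbab   (S,a)→(R,_,R)
state=R head=1 tape=b_[b]acbab   (R,b)→(Q,b,R)
state=Q head=2 tape=b_b[a]cbab   (Q,a)→(P,a,R)
state=P head=3 tape=b_ba[c]bab   (P,c)→(S,c,R)
state=S head=4 tape=b_bac[b]ab   (S,b)→(Q,a,R)
state=Q head=5 tape=b_baca[a]b   (Q,a)→(P,a,R)
state=P head=6 tape=b_bacaa[b]   (P,b)→(Q,_,L)
state=Q head=5 tape=b_baca[a]_   (Q,a)→(P,a,R)
state=P head=6 tape=b_bacaa[_]
At halt the head is at cell 6.

6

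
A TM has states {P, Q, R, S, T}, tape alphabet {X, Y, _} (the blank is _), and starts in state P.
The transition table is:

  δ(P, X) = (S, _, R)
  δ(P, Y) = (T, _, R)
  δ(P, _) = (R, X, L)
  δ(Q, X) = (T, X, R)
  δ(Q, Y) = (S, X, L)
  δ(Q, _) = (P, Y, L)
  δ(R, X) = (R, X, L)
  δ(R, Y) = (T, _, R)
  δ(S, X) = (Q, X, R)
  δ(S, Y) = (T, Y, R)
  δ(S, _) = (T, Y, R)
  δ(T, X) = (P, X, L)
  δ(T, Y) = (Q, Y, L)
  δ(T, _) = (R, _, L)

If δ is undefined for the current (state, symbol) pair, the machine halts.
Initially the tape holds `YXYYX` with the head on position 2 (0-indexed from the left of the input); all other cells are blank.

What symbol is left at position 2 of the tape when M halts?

X

state=P head=2 tape=_YX[Y]YX   (P,Y)→(T,_,R)
state=T head=3 tape=_YX_[Y]X   (T,Y)→(Q,Y,L)
state=Q head=2 tape=_YX[_]YX   (Q,_)→(P,Y,L)
state=P head=1 tape=_Y[X]YYX   (P,X)→(S,_,R)
state=S head=2 tape=_Y_[Y]YX   (S,Y)→(T,Y,R)
state=T head=3 tape=_Y_Y[Y]X   (T,Y)→(Q,Y,L)
state=Q head=2 tape=_Y_[Y]YX   (Q,Y)→(S,X,L)
state=S head=1 tape=_Y[_]XYX   (S,_)→(T,Y,R)
state=T head=2 tape=_YY[X]YX   (T,X)→(P,X,L)
state=P head=1 tape=_Y[Y]XYX   (P,Y)→(T,_,R)
state=T head=2 tape=_Y_[X]YX   (T,X)→(P,X,L)
state=P head=1 tape=_Y[_]XYX   (P,_)→(R,X,L)
state=R head=0 tape=_[Y]XXYX   (R,Y)→(T,_,R)
state=T head=1 tape=__[X]XYX   (T,X)→(P,X,L)
state=P head=0 tape=_[_]XXYX   (P,_)→(R,X,L)
state=R head=-1 tape=[_]XXXYX
Cell 2 holds X when M halts.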